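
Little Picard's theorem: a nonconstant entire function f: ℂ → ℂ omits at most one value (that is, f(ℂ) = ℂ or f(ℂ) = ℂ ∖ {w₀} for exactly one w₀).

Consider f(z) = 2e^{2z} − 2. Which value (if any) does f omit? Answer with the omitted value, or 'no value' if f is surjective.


Little Picard bounds the complement of f(ℂ) to at most one point.
e^{2z} is never zero on ℂ, so 2·e^{2z} takes every value in ℂ ∖ {0}. Adding -2 shifts the range to ℂ ∖ {-2}. Thus f omits exactly the value -2.

Omitted value: -2.


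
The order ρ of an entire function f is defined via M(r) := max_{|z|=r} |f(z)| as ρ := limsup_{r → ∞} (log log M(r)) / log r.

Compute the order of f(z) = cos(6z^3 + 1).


Write cos(w) = (e^{iw} ± e^{−iw})/(2 or 2i), so |cos(w)| ≤ e^{|w|}. With w = 6z^3 + 1, |w| ≤ 6r^3 + 1 on |z|=r, giving M(r) ≤ e^{6r^3 + 1} and ρ ≤ 3. For the lower bound, choose z on |z|=r with 6z^3 purely imaginary of modulus 6r^3; then |cos(6z^3 + 1)| grows like e^{6r^3}/2, so ρ ≥ 3. Hence ρ = 3.
Therefore ρ = 3.

Order ρ = 3.


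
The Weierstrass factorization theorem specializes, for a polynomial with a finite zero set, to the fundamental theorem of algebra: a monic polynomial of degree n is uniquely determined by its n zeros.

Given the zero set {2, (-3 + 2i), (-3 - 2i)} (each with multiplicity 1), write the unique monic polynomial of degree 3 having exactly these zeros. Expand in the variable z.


The polynomial is p(z) = ∏_{α ∈ S} (z − α), where S = {2, (-3 + 2i), (-3 - 2i)}.
Expanding the product yields: p(z) = z^3 + 4·z^2 + z -26.
Note conjugate pairs combine to real quadratics: (z − (-3+2i))(z − (-3−2i)) = z² + 6z + 13.
The resulting polynomial has degree 3 and real coefficients as required.

p(z) = z^3 + 4·z^2 + z -26.


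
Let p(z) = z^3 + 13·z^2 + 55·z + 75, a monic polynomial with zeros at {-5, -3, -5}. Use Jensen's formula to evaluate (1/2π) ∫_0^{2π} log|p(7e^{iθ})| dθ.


Zeros: -5, -5, -3; r = 7.
Inside |z| < r: -5, -5, -3. Outside (|z| ≥ r): ∅.
p(0) = 75, so log|p(0)| = log(75) = 4.3175.
Apply Jensen: I(r) = log|p(0)| + Σ_k log(r/|z_k|), summed over zeros inside |z| < r.
  log(r/|z_k|) for z_k = -5: log(7/5) = 0.3365
  log(r/|z_k|) for z_k = -3: log(7/3) = 0.8473
  log(r/|z_k|) for z_k = -5: log(7/5) = 0.3365
Sum over inside zeros: 1.5202.
I(r) = log|p(0)| + (inside sum) = 4.3175 + 1.5202 = 5.8377.
Closed form (all zeros inside, monic): I(r) = n·log(r) = 3·log(7) = 5.8377. ✓

I(r) ≈ 5.8377.


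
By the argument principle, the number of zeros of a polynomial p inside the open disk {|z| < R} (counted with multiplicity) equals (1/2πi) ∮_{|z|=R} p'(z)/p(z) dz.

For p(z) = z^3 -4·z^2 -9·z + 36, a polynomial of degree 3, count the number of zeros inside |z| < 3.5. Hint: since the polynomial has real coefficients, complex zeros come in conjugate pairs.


The zeros of p are: 4, 3, -3.
Their magnitudes are: 4, 3, 3.
Zeros with |z| < R = 3.5: 3, -3.
Count = 2.
By the argument principle, (1/2πi) ∮_{|z|=R} p'(z)/p(z) dz equals exactly this count.

Number of zeros inside |z| < 3.5: 2.


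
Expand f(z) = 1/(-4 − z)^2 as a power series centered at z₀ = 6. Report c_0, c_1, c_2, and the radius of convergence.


Let w = z − z₀, so z = z₀ + w.
Then -4 − z = -4 − (z₀ + w) = (-4 − z₀) − w = -10 − w.
f(z) = 1/(-10 − w)^2 = (1/(-10)^2) · (1 − w/(-10))^{−2}.
By the binomial series (1−u)^{−2} = Σ_{n≥0} C(n+1, 1) u^n for |u|<1, with u = w/(-10):
  c_n = C(n+1, 1) / (-10)^(n+2).
  c_0 = 1/(-10)^2 = 1/100.
  c_1 = 2/(-10)^3 = -1/500.
  c_2 = 3/(-10)^4 = 3/10000.
The series is valid for |w/d| < 1, i.e. |z − z₀| < |d|.
Radius of convergence: R = |-4 − z₀| = |-10| = 10 (distance from z₀ to the singularity z = -4).

c_0 = 1/100, c_1 = -1/500, c_2 = 3/10000; R = 10.


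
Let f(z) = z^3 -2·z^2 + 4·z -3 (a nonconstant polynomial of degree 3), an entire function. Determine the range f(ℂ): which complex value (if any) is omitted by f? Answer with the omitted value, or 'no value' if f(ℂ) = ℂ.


Little Picard bounds the complement of f(ℂ) to at most one point.
For every w ∈ ℂ, the equation p(z) − w = 0 is a nonconstant polynomial in z and hence has at least one root by the fundamental theorem of algebra. So p is surjective onto ℂ, omitting no value.

Omitted value: no value.


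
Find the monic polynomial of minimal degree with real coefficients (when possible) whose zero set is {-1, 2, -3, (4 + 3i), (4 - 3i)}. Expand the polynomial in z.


The polynomial is p(z) = ∏_{α ∈ S} (z − α), where S = {-1, 2, -3, (4 + 3i), (4 - 3i)}.
Expanding the product yields: p(z) = z^5 -6·z^4 + 4·z^3 + 84·z^2 -77·z -150.
Note conjugate pairs combine to real quadratics: (z − (4+3i))(z − (4−3i)) = z² − 8z + 25.
The resulting polynomial has degree 5 and real coefficients as required.

p(z) = z^5 -6·z^4 + 4·z^3 + 84·z^2 -77·z -150.


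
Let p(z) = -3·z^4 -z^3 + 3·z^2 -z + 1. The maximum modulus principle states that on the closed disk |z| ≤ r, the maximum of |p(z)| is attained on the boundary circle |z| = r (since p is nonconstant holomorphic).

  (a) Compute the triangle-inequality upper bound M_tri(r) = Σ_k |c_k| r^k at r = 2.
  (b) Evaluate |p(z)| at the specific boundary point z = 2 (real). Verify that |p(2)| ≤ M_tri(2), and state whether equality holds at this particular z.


Coefficients: c_0 = 1, c_1 = -1, c_2 = 3, c_3 = -1, c_4 = -3. Radius r = 2.
Part (a). Triangle bound: M_tri(r) = Σ_k |c_k| r^k
  = |1|·2^0 + |-1|·2^1 + |3|·2^2 + |-1|·2^3 + |-3|·2^4
  = 1 + 2 + 12 + 8 + 48 = 71.
This bounds M(r) := max_{|z|=r} |p(z)| from above; equality holds iff all terms c_k z^k can be made to align in phase at a single z on |z|=r.
Part (b). At z = 2 (real, on the circle |z| = r):
  p(2) = (1)·2^0 + (-1)·2^1 + (3)·2^2 + (-1)·2^3 + (-3)·2^4 = -45.
  |p(2)| = 45.
Check: |p(2)| = 45 ≤ 71 = M_tri(2). ✓ Equality does not hold at z = 2 (the coefficients have mixed signs, so the terms do not all align in phase there).

M_tri(2) = 71; |p(2)| = 45; equality at z=2: no.


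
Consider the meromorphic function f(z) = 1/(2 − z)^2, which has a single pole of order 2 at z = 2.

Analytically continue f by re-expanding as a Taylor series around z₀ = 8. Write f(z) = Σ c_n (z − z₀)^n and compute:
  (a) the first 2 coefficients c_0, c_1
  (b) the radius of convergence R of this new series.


Let w = z − z₀, so z = z₀ + w.
Then 2 − z = 2 − (z₀ + w) = (2 − z₀) − w = -6 − w.
f(z) = 1/(-6 − w)^2 = (1/(-6)^2) · (1 − w/(-6))^{−2}.
By the binomial series (1−u)^{−2} = Σ_{n≥0} C(n+1, 1) u^n for |u|<1, with u = w/(-6):
  c_n = C(n+1, 1) / (-6)^(n+2).
  c_0 = 1/(-6)^2 = 1/36.
  c_1 = 2/(-6)^3 = -1/108.
The series is valid for |w/d| < 1, i.e. |z − z₀| < |d|.
Radius of convergence: R = |2 − z₀| = |-6| = 6 (distance from z₀ to the singularity z = 2).

c_0 = 1/36, c_1 = -1/108; R = 6.


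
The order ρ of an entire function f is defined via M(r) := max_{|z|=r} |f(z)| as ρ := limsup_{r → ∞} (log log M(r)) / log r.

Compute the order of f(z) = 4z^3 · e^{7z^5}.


M(r) = max_{|z|=r} |4|·|z|^3·|e^{7z^5}| = 4·r^3 · e^{7r^5} (the factors attain their maxima compatibly on |z|=r). Then log M(r) = log 4 + 3·log r + 7r^5, dominated by the last term, so log log M(r) ~ 5·log r. The polynomial factor 4z^3 contributes only a log r term and does not affect the order. ρ = 5.
Therefore ρ = 5.

Order ρ = 5.


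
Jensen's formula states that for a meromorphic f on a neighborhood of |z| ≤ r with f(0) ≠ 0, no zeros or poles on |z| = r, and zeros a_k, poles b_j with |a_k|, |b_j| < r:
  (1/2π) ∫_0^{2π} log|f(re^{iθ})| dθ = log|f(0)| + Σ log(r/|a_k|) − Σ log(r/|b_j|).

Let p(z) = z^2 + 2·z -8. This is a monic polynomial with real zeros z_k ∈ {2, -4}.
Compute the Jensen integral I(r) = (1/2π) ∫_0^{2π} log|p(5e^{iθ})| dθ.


Zeros: -4, 2; r = 5.
Inside |z| < r: -4, 2. Outside (|z| ≥ r): ∅.
p(0) = -8, so log|p(0)| = log(8) = 2.0794.
Apply Jensen: I(r) = log|p(0)| + Σ_k log(r/|z_k|), summed over zeros inside |z| < r.
  log(r/|z_k|) for z_k = 2: log(5/2) = 0.9163
  log(r/|z_k|) for z_k = -4: log(5/4) = 0.2231
Sum over inside zeros: 1.1394.
I(r) = log|p(0)| + (inside sum) = 2.0794 + 1.1394 = 3.2189.
Closed form (all zeros inside, monic): I(r) = n·log(r) = 2·log(5) = 3.2189. ✓

I(r) ≈ 3.2189.


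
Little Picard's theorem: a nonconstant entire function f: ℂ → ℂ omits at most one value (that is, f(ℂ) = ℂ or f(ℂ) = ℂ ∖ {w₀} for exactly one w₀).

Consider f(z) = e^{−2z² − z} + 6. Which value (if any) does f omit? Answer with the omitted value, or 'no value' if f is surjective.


Little Picard bounds the complement of f(ℂ) to at most one point.
The exponent g(z) = −2z² − z is a nonconstant polynomial, hence surjective onto ℂ. So e^{g(z)} takes every value in {e^w : w ∈ ℂ} = ℂ ∖ {0}. Adding 6 shifts the range to ℂ ∖ {6}. f omits exactly 6.

Omitted value: 6.


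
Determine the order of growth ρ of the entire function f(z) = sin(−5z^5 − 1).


Write sin(w) = (e^{iw} ± e^{−iw})/(2 or 2i), so |sin(w)| ≤ e^{|w|}. With w = −5z^5 − 1, |w| ≤ 5r^5 + 1 on |z|=r, giving M(r) ≤ e^{5r^5 + 1} and ρ ≤ 5. For the lower bound, choose z on |z|=r with -5z^5 purely imaginary of modulus 5r^5; then |sin(−5z^5 − 1)| grows like e^{5r^5}/2, so ρ ≥ 5. Hence ρ = 5.
Therefore ρ = 5.

Order ρ = 5.


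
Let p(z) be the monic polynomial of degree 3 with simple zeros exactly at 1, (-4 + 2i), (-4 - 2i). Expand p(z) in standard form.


The polynomial is p(z) = ∏_{α ∈ S} (z − α), where S = {1, (-4 + 2i), (-4 - 2i)}.
Expanding the product yields: p(z) = z^3 + 7·z^2 + 12·z -20.
Note conjugate pairs combine to real quadratics: (z − (-4+2i))(z − (-4−2i)) = z² + 8z + 20.
The resulting polynomial has degree 3 and real coefficients as required.

p(z) = z^3 + 7·z^2 + 12·z -20.


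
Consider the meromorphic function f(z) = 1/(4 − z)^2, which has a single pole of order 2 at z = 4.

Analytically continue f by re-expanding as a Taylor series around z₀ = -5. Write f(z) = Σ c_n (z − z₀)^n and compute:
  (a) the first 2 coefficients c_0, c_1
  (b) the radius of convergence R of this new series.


Let w = z − z₀, so z = z₀ + w.
Then 4 − z = 4 − (z₀ + w) = (4 − z₀) − w = 9 − w.
f(z) = 1/(9 − w)^2 = (1/(9)^2) · (1 − w/(9))^{−2}.
By the binomial series (1−u)^{−2} = Σ_{n≥0} C(n+1, 1) u^n for |u|<1, with u = w/(9):
  c_n = C(n+1, 1) / (9)^(n+2).
  c_0 = 1/(9)^2 = 1/81.
  c_1 = 2/(9)^3 = 2/729.
The series is valid for |w/d| < 1, i.e. |z − z₀| < |d|.
Radius of convergence: R = |4 − z₀| = |9| = 9 (distance from z₀ to the singularity z = 4).

c_0 = 1/81, c_1 = 2/729; R = 9.


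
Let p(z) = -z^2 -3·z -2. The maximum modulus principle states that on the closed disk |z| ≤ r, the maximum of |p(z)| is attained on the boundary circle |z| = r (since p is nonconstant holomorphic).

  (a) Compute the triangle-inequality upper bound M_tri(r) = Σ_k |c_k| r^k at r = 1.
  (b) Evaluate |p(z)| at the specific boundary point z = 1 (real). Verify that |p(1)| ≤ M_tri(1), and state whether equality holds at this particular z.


Coefficients: c_0 = -2, c_1 = -3, c_2 = -1. Radius r = 1.
Part (a). Triangle bound: M_tri(r) = Σ_k |c_k| r^k
  = |-2|·1^0 + |-3|·1^1 + |-1|·1^2
  = 2 + 3 + 1 = 6.
This bounds M(r) := max_{|z|=r} |p(z)| from above; equality holds iff all terms c_k z^k can be made to align in phase at a single z on |z|=r.
Part (b). At z = 1 (real, on the circle |z| = r):
  p(1) = (-2)·1^0 + (-3)·1^1 + (-1)·1^2 = -6.
  |p(1)| = 6.
Since all nonzero coefficients share the same sign, |p(1)| = 6 = M_tri(1); the triangle bound is attained at z = 1, so in fact M(r) = 6.

M_tri(1) = 6; |p(1)| = 6; equality at z=1: yes.


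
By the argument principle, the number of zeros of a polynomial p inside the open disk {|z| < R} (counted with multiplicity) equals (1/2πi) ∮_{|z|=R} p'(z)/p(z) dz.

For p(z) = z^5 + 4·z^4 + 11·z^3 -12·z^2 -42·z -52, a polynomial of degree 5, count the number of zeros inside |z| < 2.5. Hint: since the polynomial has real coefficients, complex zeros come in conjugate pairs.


The zeros of p are: (-1 + 1i), (-1 - 1i), 2, (-2 + 3i), (-2 - 3i).
Their magnitudes are: 1.414, 1.414, 2, 3.606, 3.606.
Zeros with |z| < R = 2.5: (-1 + 1i), (-1 - 1i), 2.
Count = 3.
By the argument principle, (1/2πi) ∮_{|z|=R} p'(z)/p(z) dz equals exactly this count.

Number of zeros inside |z| < 2.5: 3.


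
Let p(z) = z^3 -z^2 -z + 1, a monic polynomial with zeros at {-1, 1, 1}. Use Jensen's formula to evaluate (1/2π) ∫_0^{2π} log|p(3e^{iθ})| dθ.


Zeros: -1, 1, 1; r = 3.
Inside |z| < r: -1, 1, 1. Outside (|z| ≥ r): ∅.
p(0) = 1, so log|p(0)| = log(1) = 0.0000.
Apply Jensen: I(r) = log|p(0)| + Σ_k log(r/|z_k|), summed over zeros inside |z| < r.
  log(r/|z_k|) for z_k = -1: log(3/1) = 1.0986
  log(r/|z_k|) for z_k = 1: log(3/1) = 1.0986
  log(r/|z_k|) for z_k = 1: log(3/1) = 1.0986
Sum over inside zeros: 3.2958.
I(r) = log|p(0)| + (inside sum) = 0.0000 + 3.2958 = 3.2958.
Closed form (all zeros inside, monic): I(r) = n·log(r) = 3·log(3) = 3.2958. ✓

I(r) ≈ 3.2958.


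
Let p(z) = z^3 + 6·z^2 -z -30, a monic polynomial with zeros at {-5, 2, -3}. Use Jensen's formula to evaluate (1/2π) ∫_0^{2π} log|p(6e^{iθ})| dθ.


Zeros: -5, -3, 2; r = 6.
Inside |z| < r: -5, -3, 2. Outside (|z| ≥ r): ∅.
p(0) = -30, so log|p(0)| = log(30) = 3.4012.
Apply Jensen: I(r) = log|p(0)| + Σ_k log(r/|z_k|), summed over zeros inside |z| < r.
  log(r/|z_k|) for z_k = -5: log(6/5) = 0.1823
  log(r/|z_k|) for z_k = 2: log(6/2) = 1.0986
  log(r/|z_k|) for z_k = -3: log(6/3) = 0.6931
Sum over inside zeros: 1.9741.
I(r) = log|p(0)| + (inside sum) = 3.4012 + 1.9741 = 5.3753.
Closed form (all zeros inside, monic): I(r) = n·log(r) = 3·log(6) = 5.3753. ✓

I(r) ≈ 5.3753.


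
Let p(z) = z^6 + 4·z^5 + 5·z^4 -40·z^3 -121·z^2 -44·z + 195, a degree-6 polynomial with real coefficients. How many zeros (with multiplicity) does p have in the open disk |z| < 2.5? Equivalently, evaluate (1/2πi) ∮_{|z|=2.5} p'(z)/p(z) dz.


The zeros of p are: 3, (-2 + 1i), (-2 - 1i), (-2 + 3i), (-2 - 3i), 1.
Their magnitudes are: 3, 2.236, 2.236, 3.606, 3.606, 1.
Zeros with |z| < R = 2.5: (-2 + 1i), (-2 - 1i), 1.
Count = 3.
By the argument principle, (1/2πi) ∮_{|z|=R} p'(z)/p(z) dz equals exactly this count.

Number of zeros inside |z| < 2.5: 3.


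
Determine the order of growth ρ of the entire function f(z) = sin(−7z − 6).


sin(w) is a linear combination of e^{iw} and e^{−iw} (or e^w, e^{−w} in the hyperbolic case), so |sin(w)| ≤ e^{|w|}. With w = −7z − 6, |w| ≤ 7|z| + 6 = 7r + 6 on |z| = r, giving M(r) ≤ e^{7r + 6}, so ρ ≤ 1. On a suitable ray (z = it for sin/cos; z = t for sinh/cosh, t real → ∞), |sin(−7z − 6)| grows like e^{7|t|}/2, so ρ ≥ 1. Hence ρ = 1.
Therefore ρ = 1.

Order ρ = 1.


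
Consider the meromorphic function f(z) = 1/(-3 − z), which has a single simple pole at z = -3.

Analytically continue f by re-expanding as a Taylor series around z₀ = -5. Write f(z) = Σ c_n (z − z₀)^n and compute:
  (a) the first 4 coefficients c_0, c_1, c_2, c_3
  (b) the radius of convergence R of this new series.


Let w = z − z₀, so z = z₀ + w.
Then -3 − z = -3 − (z₀ + w) = (-3 − z₀) − w = 2 − w.
f(z) = 1/(2 − w) = (1/(2)) · 1/(1 − w/(2)) = Σ_{n≥0} w^n / (2)^(n+1).
So c_n = 1/(2)^(n+1):
  c_0 = 1/(2)^1 = 1/2.
  c_1 = 1/(2)^2 = 1/4.
  c_2 = 1/(2)^3 = 1/8.
  c_3 = 1/(2)^4 = 1/16.
The series is valid for |w/d| < 1, i.e. |z − z₀| < |d|.
Radius of convergence: R = |-3 − z₀| = |2| = 2 (distance from z₀ to the singularity z = -3).

c_0 = 1/2, c_1 = 1/4, c_2 = 1/8, c_3 = 1/16; R = 2.


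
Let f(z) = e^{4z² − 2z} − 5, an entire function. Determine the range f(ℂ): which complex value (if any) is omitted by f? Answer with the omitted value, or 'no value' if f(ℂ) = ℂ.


Little Picard bounds the complement of f(ℂ) to at most one point.
The exponent g(z) = 4z² − 2z is a nonconstant polynomial, hence surjective onto ℂ. So e^{g(z)} takes every value in {e^w : w ∈ ℂ} = ℂ ∖ {0}. Adding -5 shifts the range to ℂ ∖ {-5}. f omits exactly -5.

Omitted value: -5.


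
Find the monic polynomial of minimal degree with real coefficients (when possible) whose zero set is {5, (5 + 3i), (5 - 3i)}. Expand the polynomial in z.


The polynomial is p(z) = ∏_{α ∈ S} (z − α), where S = {5, (5 + 3i), (5 - 3i)}.
Expanding the product yields: p(z) = z^3 -15·z^2 + 84·z -170.
Note conjugate pairs combine to real quadratics: (z − (5+3i))(z − (5−3i)) = z² − 10z + 34.
The resulting polynomial has degree 3 and real coefficients as required.

p(z) = z^3 -15·z^2 + 84·z -170.


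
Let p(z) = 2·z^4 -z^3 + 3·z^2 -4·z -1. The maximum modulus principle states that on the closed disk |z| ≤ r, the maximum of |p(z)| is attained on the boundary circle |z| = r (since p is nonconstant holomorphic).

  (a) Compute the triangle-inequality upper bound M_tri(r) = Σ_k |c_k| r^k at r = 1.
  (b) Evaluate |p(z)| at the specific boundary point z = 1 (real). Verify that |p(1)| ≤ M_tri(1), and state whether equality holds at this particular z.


Coefficients: c_0 = -1, c_1 = -4, c_2 = 3, c_3 = -1, c_4 = 2. Radius r = 1.
Part (a). Triangle bound: M_tri(r) = Σ_k |c_k| r^k
  = |-1|·1^0 + |-4|·1^1 + |3|·1^2 + |-1|·1^3 + |2|·1^4
  = 1 + 4 + 3 + 1 + 2 = 11.
This bounds M(r) := max_{|z|=r} |p(z)| from above; equality holds iff all terms c_k z^k can be made to align in phase at a single z on |z|=r.
Part (b). At z = 1 (real, on the circle |z| = r):
  p(1) = (-1)·1^0 + (-4)·1^1 + (3)·1^2 + (-1)·1^3 + (2)·1^4 = -1.
  |p(1)| = 1.
Check: |p(1)| = 1 ≤ 11 = M_tri(1). ✓ Equality does not hold at z = 1 (the coefficients have mixed signs, so the terms do not all align in phase there).

M_tri(1) = 11; |p(1)| = 1; equality at z=1: no.


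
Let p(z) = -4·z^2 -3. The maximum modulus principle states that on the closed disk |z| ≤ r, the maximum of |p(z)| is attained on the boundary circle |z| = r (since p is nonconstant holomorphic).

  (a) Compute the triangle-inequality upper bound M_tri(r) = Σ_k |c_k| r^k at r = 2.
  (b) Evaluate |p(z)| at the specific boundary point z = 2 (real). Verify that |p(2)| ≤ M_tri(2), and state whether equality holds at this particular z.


Coefficients: c_0 = -3, c_1 = 0, c_2 = -4. Radius r = 2.
Part (a). Triangle bound: M_tri(r) = Σ_k |c_k| r^k
  = |-3|·2^0 + |0|·2^1 + |-4|·2^2
  = 3 + 0 + 16 = 19.
This bounds M(r) := max_{|z|=r} |p(z)| from above; equality holds iff all terms c_k z^k can be made to align in phase at a single z on |z|=r.
Part (b). At z = 2 (real, on the circle |z| = r):
  p(2) = (-3)·2^0 + (0)·2^1 + (-4)·2^2 = -19.
  |p(2)| = 19.
Since all nonzero coefficients share the same sign, |p(2)| = 19 = M_tri(2); the triangle bound is attained at z = 2, so in fact M(r) = 19.

M_tri(2) = 19; |p(2)| = 19; equality at z=2: yes.


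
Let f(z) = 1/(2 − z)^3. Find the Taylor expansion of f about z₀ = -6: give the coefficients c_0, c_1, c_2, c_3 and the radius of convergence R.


Let w = z − z₀, so z = z₀ + w.
Then 2 − z = 2 − (z₀ + w) = (2 − z₀) − w = 8 − w.
f(z) = 1/(8 − w)^3 = (1/(8)^3) · (1 − w/(8))^{−3}.
By the binomial series (1−u)^{−3} = Σ_{n≥0} C(n+2, 2) u^n for |u|<1, with u = w/(8):
  c_n = C(n+2, 2) / (8)^(n+3).
  c_0 = 1/(8)^3 = 1/512.
  c_1 = 3/(8)^4 = 3/4096.
  c_2 = 6/(8)^5 = 3/16384.
  c_3 = 10/(8)^6 = 5/131072.
The series is valid for |w/d| < 1, i.e. |z − z₀| < |d|.
Radius of convergence: R = |2 − z₀| = |8| = 8 (distance from z₀ to the singularity z = 2).

c_0 = 1/512, c_1 = 3/4096, c_2 = 3/16384, c_3 = 5/131072; R = 8.


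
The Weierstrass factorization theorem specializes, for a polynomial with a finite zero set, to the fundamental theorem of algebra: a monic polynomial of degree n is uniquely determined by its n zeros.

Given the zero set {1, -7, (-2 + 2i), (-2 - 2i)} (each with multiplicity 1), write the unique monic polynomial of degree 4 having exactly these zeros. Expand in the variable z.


The polynomial is p(z) = ∏_{α ∈ S} (z − α), where S = {1, -7, (-2 + 2i), (-2 - 2i)}.
Expanding the product yields: p(z) = z^4 + 10·z^3 + 25·z^2 + 20·z -56.
Note conjugate pairs combine to real quadratics: (z − (-2+2i))(z − (-2−2i)) = z² + 4z + 8.
The resulting polynomial has degree 4 and real coefficients as required.

p(z) = z^4 + 10·z^3 + 25·z^2 + 20·z -56.


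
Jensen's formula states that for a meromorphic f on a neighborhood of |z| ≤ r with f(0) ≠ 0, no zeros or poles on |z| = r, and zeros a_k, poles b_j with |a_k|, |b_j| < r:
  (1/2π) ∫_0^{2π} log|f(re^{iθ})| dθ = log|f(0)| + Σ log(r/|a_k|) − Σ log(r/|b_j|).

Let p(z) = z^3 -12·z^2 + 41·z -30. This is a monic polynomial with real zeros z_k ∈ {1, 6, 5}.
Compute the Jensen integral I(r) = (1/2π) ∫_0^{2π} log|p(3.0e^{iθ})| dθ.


Zeros: 1, 5, 6; r = 3.0.
Inside |z| < r: 1. Outside (|z| ≥ r): 5, 6.
p(0) = -30, so log|p(0)| = log(30) = 3.4012.
Apply Jensen: I(r) = log|p(0)| + Σ_k log(r/|z_k|), summed over zeros inside |z| < r.
  log(r/|z_k|) for z_k = 1: log(3.0/1) = 1.0986
  Outside zeros (5, 6) contribute nothing to the Jensen sum.
Sum over inside zeros: 1.0986.
I(r) = log|p(0)| + (inside sum) = 3.4012 + 1.0986 = 4.4998.
Note: since some zeros are outside |z| ≤ r, the simplified n·log(r) form does NOT apply — only the inside zeros contribute.

I(r) ≈ 4.4998.


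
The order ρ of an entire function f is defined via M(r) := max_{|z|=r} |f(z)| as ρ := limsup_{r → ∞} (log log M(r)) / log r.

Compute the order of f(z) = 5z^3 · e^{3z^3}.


M(r) = max_{|z|=r} |5|·|z|^3·|e^{3z^3}| = 5·r^3 · e^{3r^3} (the factors attain their maxima compatibly on |z|=r). Then log M(r) = log 5 + 3·log r + 3r^3, dominated by the last term, so log log M(r) ~ 3·log r. The polynomial factor 5z^3 contributes only a log r term and does not affect the order. ρ = 3.
Therefore ρ = 3.

Order ρ = 3.


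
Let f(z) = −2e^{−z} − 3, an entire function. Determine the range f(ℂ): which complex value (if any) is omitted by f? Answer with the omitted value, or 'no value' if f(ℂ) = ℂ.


Little Picard bounds the complement of f(ℂ) to at most one point.
e^{−z} is never zero on ℂ, so -2·e^{−z} takes every value in ℂ ∖ {0}. Adding -3 shifts the range to ℂ ∖ {-3}. Thus f omits exactly the value -3.

Omitted value: -3.


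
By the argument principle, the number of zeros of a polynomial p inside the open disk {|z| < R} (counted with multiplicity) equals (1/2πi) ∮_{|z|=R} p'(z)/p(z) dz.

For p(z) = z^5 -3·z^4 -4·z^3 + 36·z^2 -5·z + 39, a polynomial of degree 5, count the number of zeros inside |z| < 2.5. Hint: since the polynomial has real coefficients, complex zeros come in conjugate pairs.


The zeros of p are: -3, (0 + 1i), (0 - 1i), (3 + 2i), (3 - 2i).
Their magnitudes are: 3, 1, 1, 3.606, 3.606.
Zeros with |z| < R = 2.5: (0 + 1i), (0 - 1i).
Count = 2.
By the argument principle, (1/2πi) ∮_{|z|=R} p'(z)/p(z) dz equals exactly this count.

Number of zeros inside |z| < 2.5: 2.


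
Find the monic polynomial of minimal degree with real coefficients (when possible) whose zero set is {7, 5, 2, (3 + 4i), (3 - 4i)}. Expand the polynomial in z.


The polynomial is p(z) = ∏_{α ∈ S} (z − α), where S = {7, 5, 2, (3 + 4i), (3 - 4i)}.
Expanding the product yields: p(z) = z^5 -20·z^4 + 168·z^3 -774·z^2 + 1895·z -1750.
Note conjugate pairs combine to real quadratics: (z − (3+4i))(z − (3−4i)) = z² − 6z + 25.
The resulting polynomial has degree 5 and real coefficients as required.

p(z) = z^5 -20·z^4 + 168·z^3 -774·z^2 + 1895·z -1750.


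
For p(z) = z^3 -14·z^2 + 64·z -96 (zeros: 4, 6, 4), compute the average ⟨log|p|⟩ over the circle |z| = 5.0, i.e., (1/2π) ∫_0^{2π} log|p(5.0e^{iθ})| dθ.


Zeros: 4, 4, 6; r = 5.0.
Inside |z| < r: 4, 4. Outside (|z| ≥ r): 6.
p(0) = -96, so log|p(0)| = log(96) = 4.5643.
Apply Jensen: I(r) = log|p(0)| + Σ_k log(r/|z_k|), summed over zeros inside |z| < r.
  log(r/|z_k|) for z_k = 4: log(5.0/4) = 0.2231
  log(r/|z_k|) for z_k = 4: log(5.0/4) = 0.2231
  Outside zeros (6) contribute nothing to the Jensen sum.
Sum over inside zeros: 0.4463.
I(r) = log|p(0)| + (inside sum) = 4.5643 + 0.4463 = 5.0106.
Note: since some zeros are outside |z| ≤ r, the simplified n·log(r) form does NOT apply — only the inside zeros contribute.

I(r) ≈ 5.0106.


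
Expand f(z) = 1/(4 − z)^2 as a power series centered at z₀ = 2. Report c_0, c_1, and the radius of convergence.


Let w = z − z₀, so z = z₀ + w.
Then 4 − z = 4 − (z₀ + w) = (4 − z₀) − w = 2 − w.
f(z) = 1/(2 − w)^2 = (1/(2)^2) · (1 − w/(2))^{−2}.
By the binomial series (1−u)^{−2} = Σ_{n≥0} C(n+1, 1) u^n for |u|<1, with u = w/(2):
  c_n = C(n+1, 1) / (2)^(n+2).
  c_0 = 1/(2)^2 = 1/4.
  c_1 = 2/(2)^3 = 1/4.
The series is valid for |w/d| < 1, i.e. |z − z₀| < |d|.
Radius of convergence: R = |4 − z₀| = |2| = 2 (distance from z₀ to the singularity z = 4).

c_0 = 1/4, c_1 = 1/4; R = 2.


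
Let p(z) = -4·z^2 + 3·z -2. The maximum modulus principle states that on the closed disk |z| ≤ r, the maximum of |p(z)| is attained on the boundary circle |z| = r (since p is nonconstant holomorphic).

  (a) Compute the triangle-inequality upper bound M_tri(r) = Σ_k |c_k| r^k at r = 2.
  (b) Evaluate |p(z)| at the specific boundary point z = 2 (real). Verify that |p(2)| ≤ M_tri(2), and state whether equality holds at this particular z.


Coefficients: c_0 = -2, c_1 = 3, c_2 = -4. Radius r = 2.
Part (a). Triangle bound: M_tri(r) = Σ_k |c_k| r^k
  = |-2|·2^0 + |3|·2^1 + |-4|·2^2
  = 2 + 6 + 16 = 24.
This bounds M(r) := max_{|z|=r} |p(z)| from above; equality holds iff all terms c_k z^k can be made to align in phase at a single z on |z|=r.
Part (b). At z = 2 (real, on the circle |z| = r):
  p(2) = (-2)·2^0 + (3)·2^1 + (-4)·2^2 = -12.
  |p(2)| = 12.
Check: |p(2)| = 12 ≤ 24 = M_tri(2). ✓ Equality does not hold at z = 2 (the coefficients have mixed signs, so the terms do not all align in phase there).

M_tri(2) = 24; |p(2)| = 12; equality at z=2: no.


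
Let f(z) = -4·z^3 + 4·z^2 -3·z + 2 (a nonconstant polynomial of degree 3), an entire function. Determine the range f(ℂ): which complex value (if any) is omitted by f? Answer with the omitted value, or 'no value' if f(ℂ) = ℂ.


Little Picard bounds the complement of f(ℂ) to at most one point.
For every w ∈ ℂ, the equation p(z) − w = 0 is a nonconstant polynomial in z and hence has at least one root by the fundamental theorem of algebra. So p is surjective onto ℂ, omitting no value.

Omitted value: no value.


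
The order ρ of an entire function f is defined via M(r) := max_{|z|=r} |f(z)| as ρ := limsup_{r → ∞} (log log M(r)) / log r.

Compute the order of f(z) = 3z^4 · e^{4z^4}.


M(r) = max_{|z|=r} |3|·|z|^4·|e^{4z^4}| = 3·r^4 · e^{4r^4} (the factors attain their maxima compatibly on |z|=r). Then log M(r) = log 3 + 4·log r + 4r^4, dominated by the last term, so log log M(r) ~ 4·log r. The polynomial factor 3z^4 contributes only a log r term and does not affect the order. ρ = 4.
Therefore ρ = 4.

Order ρ = 4.


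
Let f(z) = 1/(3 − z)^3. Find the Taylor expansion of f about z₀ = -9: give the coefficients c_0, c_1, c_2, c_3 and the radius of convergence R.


Let w = z − z₀, so z = z₀ + w.
Then 3 − z = 3 − (z₀ + w) = (3 − z₀) − w = 12 − w.
f(z) = 1/(12 − w)^3 = (1/(12)^3) · (1 − w/(12))^{−3}.
By the binomial series (1−u)^{−3} = Σ_{n≥0} C(n+2, 2) u^n for |u|<1, with u = w/(12):
  c_n = C(n+2, 2) / (12)^(n+3).
  c_0 = 1/(12)^3 = 1/1728.
  c_1 = 3/(12)^4 = 1/6912.
  c_2 = 6/(12)^5 = 1/41472.
  c_3 = 10/(12)^6 = 5/1492992.
The series is valid for |w/d| < 1, i.e. |z − z₀| < |d|.
Radius of convergence: R = |3 − z₀| = |12| = 12 (distance from z₀ to the singularity z = 3).

c_0 = 1/1728, c_1 = 1/6912, c_2 = 1/41472, c_3 = 5/1492992; R = 12.


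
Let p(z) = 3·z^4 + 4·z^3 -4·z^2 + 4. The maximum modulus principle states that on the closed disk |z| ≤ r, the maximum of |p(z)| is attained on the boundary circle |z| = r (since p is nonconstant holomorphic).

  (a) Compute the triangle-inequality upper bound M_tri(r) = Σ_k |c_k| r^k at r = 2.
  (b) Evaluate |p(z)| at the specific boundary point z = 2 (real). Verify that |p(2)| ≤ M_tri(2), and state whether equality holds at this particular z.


Coefficients: c_0 = 4, c_1 = 0, c_2 = -4, c_3 = 4, c_4 = 3. Radius r = 2.
Part (a). Triangle bound: M_tri(r) = Σ_k |c_k| r^k
  = |4|·2^0 + |0|·2^1 + |-4|·2^2 + |4|·2^3 + |3|·2^4
  = 4 + 0 + 16 + 32 + 48 = 100.
This bounds M(r) := max_{|z|=r} |p(z)| from above; equality holds iff all terms c_k z^k can be made to align in phase at a single z on |z|=r.
Part (b). At z = 2 (real, on the circle |z| = r):
  p(2) = (4)·2^0 + (0)·2^1 + (-4)·2^2 + (4)·2^3 + (3)·2^4 = 68.
  |p(2)| = 68.
Check: |p(2)| = 68 ≤ 100 = M_tri(2). ✓ Equality does not hold at z = 2 (the coefficients have mixed signs, so the terms do not all align in phase there).

M_tri(2) = 100; |p(2)| = 68; equality at z=2: no.


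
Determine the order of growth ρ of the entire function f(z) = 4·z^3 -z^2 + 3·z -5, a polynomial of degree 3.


|f(z)| ≤ Σ|c_k|·r^k = O(r^3) as r → ∞. Polynomial growth is O(e^{r^ε}) for every ε > 0 (since r^3/e^{r^ε} → 0), so ρ ≤ ε for all ε > 0, i.e. ρ = 0. Every nonconstant polynomial has order 0.
Therefore ρ = 0.

Order ρ = 0.


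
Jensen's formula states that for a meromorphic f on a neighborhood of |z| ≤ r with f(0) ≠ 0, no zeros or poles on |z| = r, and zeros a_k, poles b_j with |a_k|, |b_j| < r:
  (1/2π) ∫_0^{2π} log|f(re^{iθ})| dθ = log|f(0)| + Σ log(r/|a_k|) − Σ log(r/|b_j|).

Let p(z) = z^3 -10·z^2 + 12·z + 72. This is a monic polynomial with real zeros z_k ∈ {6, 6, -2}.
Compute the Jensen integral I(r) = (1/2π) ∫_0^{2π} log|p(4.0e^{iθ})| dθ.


Zeros: -2, 6, 6; r = 4.0.
Inside |z| < r: -2. Outside (|z| ≥ r): 6, 6.
p(0) = 72, so log|p(0)| = log(72) = 4.2767.
Apply Jensen: I(r) = log|p(0)| + Σ_k log(r/|z_k|), summed over zeros inside |z| < r.
  log(r/|z_k|) for z_k = -2: log(4.0/2) = 0.6931
  Outside zeros (6, 6) contribute nothing to the Jensen sum.
Sum over inside zeros: 0.6931.
I(r) = log|p(0)| + (inside sum) = 4.2767 + 0.6931 = 4.9698.
Note: since some zeros are outside |z| ≤ r, the simplified n·log(r) form does NOT apply — only the inside zeros contribute.

I(r) ≈ 4.9698.


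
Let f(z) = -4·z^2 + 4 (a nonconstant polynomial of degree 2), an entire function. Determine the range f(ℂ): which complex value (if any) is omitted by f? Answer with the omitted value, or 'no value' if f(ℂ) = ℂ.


Little Picard bounds the complement of f(ℂ) to at most one point.
For every w ∈ ℂ, the equation p(z) − w = 0 is a nonconstant polynomial in z and hence has at least one root by the fundamental theorem of algebra. So p is surjective onto ℂ, omitting no value.

Omitted value: no value.


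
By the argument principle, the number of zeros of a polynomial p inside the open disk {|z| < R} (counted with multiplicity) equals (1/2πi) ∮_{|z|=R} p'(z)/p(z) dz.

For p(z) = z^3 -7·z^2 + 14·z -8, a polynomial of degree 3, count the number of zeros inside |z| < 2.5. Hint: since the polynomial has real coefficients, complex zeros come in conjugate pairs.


The zeros of p are: 2, 1, 4.
Their magnitudes are: 2, 1, 4.
Zeros with |z| < R = 2.5: 2, 1.
Count = 2.
By the argument principle, (1/2πi) ∮_{|z|=R} p'(z)/p(z) dz equals exactly this count.

Number of zeros inside |z| < 2.5: 2.


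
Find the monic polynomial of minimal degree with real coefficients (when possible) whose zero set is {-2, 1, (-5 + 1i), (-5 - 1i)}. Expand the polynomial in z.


The polynomial is p(z) = ∏_{α ∈ S} (z − α), where S = {-2, 1, (-5 + 1i), (-5 - 1i)}.
Expanding the product yields: p(z) = z^4 + 11·z^3 + 34·z^2 + 6·z -52.
Note conjugate pairs combine to real quadratics: (z − (-5+1i))(z − (-5−1i)) = z² + 10z + 26.
The resulting polynomial has degree 4 and real coefficients as required.

p(z) = z^4 + 11·z^3 + 34·z^2 + 6·z -52.


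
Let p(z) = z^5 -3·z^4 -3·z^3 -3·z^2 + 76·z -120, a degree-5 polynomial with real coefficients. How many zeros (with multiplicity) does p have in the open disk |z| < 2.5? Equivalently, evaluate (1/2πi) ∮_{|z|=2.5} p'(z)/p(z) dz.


The zeros of p are: (2 + 1i), (2 - 1i), 3, (-2 + 2i), (-2 - 2i).
Their magnitudes are: 2.236, 2.236, 3, 2.828, 2.828.
Zeros with |z| < R = 2.5: (2 + 1i), (2 - 1i).
Count = 2.
By the argument principle, (1/2πi) ∮_{|z|=R} p'(z)/p(z) dz equals exactly this count.

Number of zeros inside |z| < 2.5: 2.


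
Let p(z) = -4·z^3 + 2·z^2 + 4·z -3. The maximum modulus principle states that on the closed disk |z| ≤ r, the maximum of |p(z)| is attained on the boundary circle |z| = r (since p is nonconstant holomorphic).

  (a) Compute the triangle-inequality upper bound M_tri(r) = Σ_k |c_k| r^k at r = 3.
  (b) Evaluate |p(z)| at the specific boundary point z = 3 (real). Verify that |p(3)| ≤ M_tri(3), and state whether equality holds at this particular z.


Coefficients: c_0 = -3, c_1 = 4, c_2 = 2, c_3 = -4. Radius r = 3.
Part (a). Triangle bound: M_tri(r) = Σ_k |c_k| r^k
  = |-3|·3^0 + |4|·3^1 + |2|·3^2 + |-4|·3^3
  = 3 + 12 + 18 + 108 = 141.
This bounds M(r) := max_{|z|=r} |p(z)| from above; equality holds iff all terms c_k z^k can be made to align in phase at a single z on |z|=r.
Part (b). At z = 3 (real, on the circle |z| = r):
  p(3) = (-3)·3^0 + (4)·3^1 + (2)·3^2 + (-4)·3^3 = -81.
  |p(3)| = 81.
Check: |p(3)| = 81 ≤ 141 = M_tri(3). ✓ Equality does not hold at z = 3 (the coefficients have mixed signs, so the terms do not all align in phase there).

M_tri(3) = 141; |p(3)| = 81; equality at z=3: no.


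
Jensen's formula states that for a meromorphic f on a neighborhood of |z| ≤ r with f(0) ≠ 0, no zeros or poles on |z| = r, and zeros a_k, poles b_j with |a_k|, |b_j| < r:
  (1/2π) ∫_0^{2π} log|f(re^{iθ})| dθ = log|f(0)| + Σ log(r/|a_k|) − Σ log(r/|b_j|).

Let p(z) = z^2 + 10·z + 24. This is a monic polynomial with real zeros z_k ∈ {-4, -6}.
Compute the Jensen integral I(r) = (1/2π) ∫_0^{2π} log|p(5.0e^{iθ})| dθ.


Zeros: -6, -4; r = 5.0.
Inside |z| < r: -4. Outside (|z| ≥ r): -6.
p(0) = 24, so log|p(0)| = log(24) = 3.1781.
Apply Jensen: I(r) = log|p(0)| + Σ_k log(r/|z_k|), summed over zeros inside |z| < r.
  log(r/|z_k|) for z_k = -4: log(5.0/4) = 0.2231
  Outside zeros (-6) contribute nothing to the Jensen sum.
Sum over inside zeros: 0.2231.
I(r) = log|p(0)| + (inside sum) = 3.1781 + 0.2231 = 3.4012.
Note: since some zeros are outside |z| ≤ r, the simplified n·log(r) form does NOT apply — only the inside zeros contribute.

I(r) ≈ 3.4012.


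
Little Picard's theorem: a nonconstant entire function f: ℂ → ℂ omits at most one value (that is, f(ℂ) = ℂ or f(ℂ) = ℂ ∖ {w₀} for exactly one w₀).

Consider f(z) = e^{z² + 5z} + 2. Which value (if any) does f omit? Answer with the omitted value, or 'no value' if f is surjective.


Little Picard bounds the complement of f(ℂ) to at most one point.
The exponent g(z) = z² + 5z is a nonconstant polynomial, hence surjective onto ℂ. So e^{g(z)} takes every value in {e^w : w ∈ ℂ} = ℂ ∖ {0}. Adding 2 shifts the range to ℂ ∖ {2}. f omits exactly 2.

Omitted value: 2.


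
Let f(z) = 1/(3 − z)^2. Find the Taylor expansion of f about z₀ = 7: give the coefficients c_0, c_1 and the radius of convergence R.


Let w = z − z₀, so z = z₀ + w.
Then 3 − z = 3 − (z₀ + w) = (3 − z₀) − w = -4 − w.
f(z) = 1/(-4 − w)^2 = (1/(-4)^2) · (1 − w/(-4))^{−2}.
By the binomial series (1−u)^{−2} = Σ_{n≥0} C(n+1, 1) u^n for |u|<1, with u = w/(-4):
  c_n = C(n+1, 1) / (-4)^(n+2).
  c_0 = 1/(-4)^2 = 1/16.
  c_1 = 2/(-4)^3 = -1/32.
The series is valid for |w/d| < 1, i.e. |z − z₀| < |d|.
Radius of convergence: R = |3 − z₀| = |-4| = 4 (distance from z₀ to the singularity z = 3).

c_0 = 1/16, c_1 = -1/32; R = 4.


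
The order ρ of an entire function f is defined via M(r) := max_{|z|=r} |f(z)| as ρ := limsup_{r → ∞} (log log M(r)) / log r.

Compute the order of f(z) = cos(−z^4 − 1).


Write cos(w) = (e^{iw} ± e^{−iw})/(2 or 2i), so |cos(w)| ≤ e^{|w|}. With w = −z^4 − 1, |w| ≤ 1r^4 + 1 on |z|=r, giving M(r) ≤ e^{1r^4 + 1} and ρ ≤ 4. For the lower bound, choose z on |z|=r with -1z^4 purely imaginary of modulus 1r^4; then |cos(−z^4 − 1)| grows like e^{1r^4}/2, so ρ ≥ 4. Hence ρ = 4.
Therefore ρ = 4.

Order ρ = 4.


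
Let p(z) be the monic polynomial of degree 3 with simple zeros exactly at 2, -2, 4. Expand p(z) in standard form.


The polynomial is p(z) = ∏_{α ∈ S} (z − α), where S = {2, -2, 4}.
Expanding the product yields: p(z) = z^3 -4·z^2 -4·z + 16.
The resulting polynomial has degree 3 and real coefficients as required.

p(z) = z^3 -4·z^2 -4·z + 16.


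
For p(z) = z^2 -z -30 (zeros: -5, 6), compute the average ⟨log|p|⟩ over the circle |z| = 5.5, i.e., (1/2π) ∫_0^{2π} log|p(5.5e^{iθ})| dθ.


Zeros: -5, 6; r = 5.5.
Inside |z| < r: -5. Outside (|z| ≥ r): 6.
p(0) = -30, so log|p(0)| = log(30) = 3.4012.
Apply Jensen: I(r) = log|p(0)| + Σ_k log(r/|z_k|), summed over zeros inside |z| < r.
  log(r/|z_k|) for z_k = -5: log(5.5/5) = 0.0953
  Outside zeros (6) contribute nothing to the Jensen sum.
Sum over inside zeros: 0.0953.
I(r) = log|p(0)| + (inside sum) = 3.4012 + 0.0953 = 3.4965.
Note: since some zeros are outside |z| ≤ r, the simplified n·log(r) form does NOT apply — only the inside zeros contribute.

I(r) ≈ 3.4965.


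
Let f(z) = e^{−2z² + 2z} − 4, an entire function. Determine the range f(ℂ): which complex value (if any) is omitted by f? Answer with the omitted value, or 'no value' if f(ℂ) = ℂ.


Little Picard bounds the complement of f(ℂ) to at most one point.
The exponent g(z) = −2z² + 2z is a nonconstant polynomial, hence surjective onto ℂ. So e^{g(z)} takes every value in {e^w : w ∈ ℂ} = ℂ ∖ {0}. Adding -4 shifts the range to ℂ ∖ {-4}. f omits exactly -4.

Omitted value: -4.


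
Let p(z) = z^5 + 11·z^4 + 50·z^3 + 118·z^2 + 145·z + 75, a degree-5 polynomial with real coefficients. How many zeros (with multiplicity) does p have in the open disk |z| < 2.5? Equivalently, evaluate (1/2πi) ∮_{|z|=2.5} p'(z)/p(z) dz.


The zeros of p are: (-2 + 1i), (-2 - 1i), (-2 + 1i), (-2 - 1i), -3.
Their magnitudes are: 2.236, 2.236, 2.236, 2.236, 3.
Zeros with |z| < R = 2.5: (-2 + 1i), (-2 - 1i), (-2 + 1i), (-2 - 1i).
Count = 4.
By the argument principle, (1/2πi) ∮_{|z|=R} p'(z)/p(z) dz equals exactly this count.

Number of zeros inside |z| < 2.5: 4.


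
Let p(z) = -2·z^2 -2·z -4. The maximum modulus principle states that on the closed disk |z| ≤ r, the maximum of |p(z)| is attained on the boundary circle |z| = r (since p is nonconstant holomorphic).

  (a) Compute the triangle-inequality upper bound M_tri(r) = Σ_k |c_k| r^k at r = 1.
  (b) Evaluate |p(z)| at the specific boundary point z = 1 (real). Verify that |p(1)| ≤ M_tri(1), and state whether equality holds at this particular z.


Coefficients: c_0 = -4, c_1 = -2, c_2 = -2. Radius r = 1.
Part (a). Triangle bound: M_tri(r) = Σ_k |c_k| r^k
  = |-4|·1^0 + |-2|·1^1 + |-2|·1^2
  = 4 + 2 + 2 = 8.
This bounds M(r) := max_{|z|=r} |p(z)| from above; equality holds iff all terms c_k z^k can be made to align in phase at a single z on |z|=r.
Part (b). At z = 1 (real, on the circle |z| = r):
  p(1) = (-4)·1^0 + (-2)·1^1 + (-2)·1^2 = -8.
  |p(1)| = 8.
Since all nonzero coefficients share the same sign, |p(1)| = 8 = M_tri(1); the triangle bound is attained at z = 1, so in fact M(r) = 8.

M_tri(1) = 8; |p(1)| = 8; equality at z=1: yes.


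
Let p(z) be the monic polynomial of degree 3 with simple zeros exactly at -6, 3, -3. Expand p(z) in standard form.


The polynomial is p(z) = ∏_{α ∈ S} (z − α), where S = {-6, 3, -3}.
Expanding the product yields: p(z) = z^3 + 6·z^2 -9·z -54.
The resulting polynomial has degree 3 and real coefficients as required.

p(z) = z^3 + 6·z^2 -9·z -54.
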